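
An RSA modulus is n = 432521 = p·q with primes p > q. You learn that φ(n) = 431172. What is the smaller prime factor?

523

φ(n) = (p−1)(q−1) = n − (p+q) + 1, so p + q = 432521 − 431172 + 1 = 1350.
p and q are the roots of t² − 1350t + 432521 = 0.
Discriminant: 1350² − 4·432521 = 1822500 − 1730084 = 92416; √92416 = 304.
q = (1350 − 304)/2 = 523, p = (1350 + 304)/2 = 827.
Check: 523 · 827 = 432521.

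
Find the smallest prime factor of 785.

785 is odd.
Digit sum 20, not divisible by 3.
Ends in 5: divisible by 5.

5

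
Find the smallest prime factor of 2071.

19

2071 is odd.
Digit sum 10, not divisible by 3.
Ends in 1: not divisible by 5.
7: 2071 = 7·295 + 6
11: 2071 = 11·188 + 3
13: 2071 = 13·159 + 4
17: 2071 = 17·121 + 14
19: 2071 = 19·109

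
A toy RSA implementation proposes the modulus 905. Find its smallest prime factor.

905 is odd.
Digit sum 14, not divisible by 3.
Ends in 5: divisible by 5.

5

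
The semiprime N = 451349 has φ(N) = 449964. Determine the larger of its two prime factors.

φ(n) = (p−1)(q−1) = n − (p+q) + 1, so p + q = 451349 − 449964 + 1 = 1386.
p and q are the roots of t² − 1386t + 451349 = 0.
Discriminant: 1386² − 4·451349 = 1920996 − 1805396 = 115600; √115600 = 340.
q = (1386 − 340)/2 = 523, p = (1386 + 340)/2 = 863.
Check: 523 · 863 = 451349.

863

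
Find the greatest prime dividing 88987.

88987 = 23 · 3869
3869 = 53 · 73
73 is prime.
So 88987 = 23 · 53 · 73; the largest prime factor is 73.

73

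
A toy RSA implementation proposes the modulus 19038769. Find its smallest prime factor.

19038769 is odd.
Digit sum 43, not divisible by 3.
Ends in 9: not divisible by 5.
7: 19038769 = 7·2719824 + 1
11: 19038769 = 11·1730797 + 2
13: 19038769 = 13·1464520 + 9
17: 19038769 = 17·1119927 + 10
19: 19038769 = 19·1002040 + 9
23: 19038769 = 23·827772 + 13
29: 19038769 = 29·656509 + 8
31: 19038769 = 31·614153 + 26
37: 19038769 = 37·514561 + 12
41: 19038769 = 41·464360 + 9
43: 19038769 = 43·442762 + 3
47: 19038769 = 47·405080 + 9
53: 19038769 = 53·359222 + 3
59: 19038769 = 59·322691

59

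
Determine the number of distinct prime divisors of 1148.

1148 = 2^2 · 287
287 = 7 · 41
1148 = 2^2 · 7 · 41, which has 3 distinct prime factors.

3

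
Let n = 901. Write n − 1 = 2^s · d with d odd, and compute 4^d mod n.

327

901 − 1 = 900 = 2^2 · 225, so d = 225.
4^1 ≡ 4 (mod 901)
4^2 ≡ 4^2 = 16 ≡ 16 (mod 901)
4^4 ≡ 16^2 = 256 ≡ 256 (mod 901)
4^8 ≡ 256^2 = 65536 ≡ 664 (mod 901)
4^16 ≡ 664^2 = 440896 ≡ 307 (mod 901)
4^32 ≡ 307^2 = 94249 ≡ 545 (mod 901)
4^64 ≡ 545^2 = 297025 ≡ 596 (mod 901)
4^128 ≡ 596^2 = 355216 ≡ 222 (mod 901)
225 = 128 + 64 + 32 + 1 in binary powers of 2.
So 4^225 ≡ 222 · 596 · 545 · 4 ≡ 327 (mod 901).
Squaring chain: 327 → 611; never reaches −1, so base 4 is a Miller–Rabin witness that 901 is composite.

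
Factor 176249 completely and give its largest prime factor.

176249 = 23 · 7663
7663 = 79 · 97
97 is prime.
So 176249 = 23 · 79 · 97; the largest prime factor is 97.

97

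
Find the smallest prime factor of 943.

23

943 is odd.
Digit sum 16, not divisible by 3.
Ends in 3: not divisible by 5.
7: 943 = 7·134 + 5
11: 943 = 11·85 + 8
13: 943 = 13·72 + 7
17: 943 = 17·55 + 8
19: 943 = 19·49 + 12
23: 943 = 23·41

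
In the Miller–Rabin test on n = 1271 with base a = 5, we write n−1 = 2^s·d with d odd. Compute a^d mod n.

893

1271 − 1 = 1270 = 2^1 · 635, so d = 635.
5^1 ≡ 5 (mod 1271)
5^2 ≡ 5^2 = 25 ≡ 25 (mod 1271)
5^4 ≡ 25^2 = 625 ≡ 625 (mod 1271)
5^8 ≡ 625^2 = 390625 ≡ 428 (mod 1271)
5^16 ≡ 428^2 = 183184 ≡ 160 (mod 1271)
5^32 ≡ 160^2 = 25600 ≡ 180 (mod 1271)
5^64 ≡ 180^2 = 32400 ≡ 625 (mod 1271)
5^128 ≡ 625^2 = 390625 ≡ 428 (mod 1271)
5^256 ≡ 428^2 = 183184 ≡ 160 (mod 1271)
5^512 ≡ 160^2 = 25600 ≡ 180 (mod 1271)
635 = 512 + 64 + 32 + 16 + 8 + 2 + 1 in binary powers of 2.
So 5^635 ≡ 180 · 625 · 180 · 160 · 428 · 25 · 5 ≡ 893 (mod 1271).
Squaring chain: 893; never reaches −1, so base 5 is a Miller–Rabin witness that 1271 is composite.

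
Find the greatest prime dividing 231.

11

231 = 3 · 77
77 = 7 · 11
11 is prime.
So 231 = 3 · 7 · 11; the largest prime factor is 11.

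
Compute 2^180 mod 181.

1

2^1 ≡ 2 (mod 181)
2^2 ≡ 2^2 = 4 ≡ 4 (mod 181)
2^4 ≡ 4^2 = 16 ≡ 16 (mod 181)
2^8 ≡ 16^2 = 256 ≡ 75 (mod 181)
2^16 ≡ 75^2 = 5625 ≡ 14 (mod 181)
2^32 ≡ 14^2 = 196 ≡ 15 (mod 181)
2^64 ≡ 15^2 = 225 ≡ 44 (mod 181)
2^128 ≡ 44^2 = 1936 ≡ 126 (mod 181)
180 = 128 + 32 + 16 + 4 in binary powers of 2.
So 2^180 ≡ 126 · 15 · 14 · 16 ≡ 1 (mod 181).
Since the result is 1, base 2 gives no evidence that 181 is composite.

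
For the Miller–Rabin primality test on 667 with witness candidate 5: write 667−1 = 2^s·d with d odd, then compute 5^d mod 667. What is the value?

332

667 − 1 = 666 = 2^1 · 333, so d = 333.
5^1 ≡ 5 (mod 667)
5^2 ≡ 5^2 = 25 ≡ 25 (mod 667)
5^4 ≡ 25^2 = 625 ≡ 625 (mod 667)
5^8 ≡ 625^2 = 390625 ≡ 430 (mod 667)
5^16 ≡ 430^2 = 184900 ≡ 141 (mod 667)
5^32 ≡ 141^2 = 19881 ≡ 538 (mod 667)
5^64 ≡ 538^2 = 289444 ≡ 633 (mod 667)
5^128 ≡ 633^2 = 400689 ≡ 489 (mod 667)
5^256 ≡ 489^2 = 239121 ≡ 335 (mod 667)
333 = 256 + 64 + 8 + 4 + 1 in binary powers of 2.
So 5^333 ≡ 335 · 633 · 430 · 625 · 5 ≡ 332 (mod 667).
Squaring chain: 332; never reaches −1, so base 5 is a Miller–Rabin witness that 667 is composite.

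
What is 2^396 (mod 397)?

2^1 ≡ 2 (mod 397)
2^2 ≡ 2^2 = 4 ≡ 4 (mod 397)
2^4 ≡ 4^2 = 16 ≡ 16 (mod 397)
2^8 ≡ 16^2 = 256 ≡ 256 (mod 397)
2^16 ≡ 256^2 = 65536 ≡ 31 (mod 397)
2^32 ≡ 31^2 = 961 ≡ 167 (mod 397)
2^64 ≡ 167^2 = 27889 ≡ 99 (mod 397)
2^128 ≡ 99^2 = 9801 ≡ 273 (mod 397)
2^256 ≡ 273^2 = 74529 ≡ 290 (mod 397)
396 = 256 + 128 + 8 + 4 in binary powers of 2.
So 2^396 ≡ 290 · 273 · 256 · 16 ≡ 1 (mod 397).
Since the result is 1, base 2 gives no evidence that 397 is composite.

1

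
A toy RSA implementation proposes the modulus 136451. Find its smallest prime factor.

7

136451 is odd.
Digit sum 20, not divisible by 3.
Ends in 1: not divisible by 5.
7: 136451 = 7·19493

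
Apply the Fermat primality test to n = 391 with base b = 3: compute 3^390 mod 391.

3^1 ≡ 3 (mod 391)
3^2 ≡ 3^2 = 9 ≡ 9 (mod 391)
3^4 ≡ 9^2 = 81 ≡ 81 (mod 391)
3^8 ≡ 81^2 = 6561 ≡ 305 (mod 391)
3^16 ≡ 305^2 = 93025 ≡ 358 (mod 391)
3^32 ≡ 358^2 = 128164 ≡ 307 (mod 391)
3^64 ≡ 307^2 = 94249 ≡ 18 (mod 391)
3^128 ≡ 18^2 = 324 ≡ 324 (mod 391)
3^256 ≡ 324^2 = 104976 ≡ 188 (mod 391)
390 = 256 + 128 + 4 + 2 in binary powers of 2.
So 3^390 ≡ 188 · 324 · 81 · 9 ≡ 151 (mod 391).
Since 151 ≠ 1, base 3 is a Fermat witness: 391 is composite.

151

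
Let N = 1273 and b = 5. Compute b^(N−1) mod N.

600

5^1 ≡ 5 (mod 1273)
5^2 ≡ 5^2 = 25 ≡ 25 (mod 1273)
5^4 ≡ 25^2 = 625 ≡ 625 (mod 1273)
5^8 ≡ 625^2 = 390625 ≡ 1087 (mod 1273)
5^16 ≡ 1087^2 = 1181569 ≡ 225 (mod 1273)
5^32 ≡ 225^2 = 50625 ≡ 978 (mod 1273)
5^64 ≡ 978^2 = 956484 ≡ 461 (mod 1273)
5^128 ≡ 461^2 = 212521 ≡ 1203 (mod 1273)
5^256 ≡ 1203^2 = 1447209 ≡ 1081 (mod 1273)
5^512 ≡ 1081^2 = 1168561 ≡ 1220 (mod 1273)
5^1024 ≡ 1220^2 = 1488400 ≡ 263 (mod 1273)
1272 = 1024 + 128 + 64 + 32 + 16 + 8 in binary powers of 2.
So 5^1272 ≡ 263 · 1203 · 461 · 978 · 225 · 1087 ≡ 600 (mod 1273).
Since 600 ≠ 1, base 5 is a Fermat witness: 1273 is composite.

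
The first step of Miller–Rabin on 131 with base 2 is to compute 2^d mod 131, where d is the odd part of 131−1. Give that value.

131 − 1 = 130 = 2^1 · 65, so d = 65.
2^1 ≡ 2 (mod 131)
2^2 ≡ 2^2 = 4 ≡ 4 (mod 131)
2^4 ≡ 4^2 = 16 ≡ 16 (mod 131)
2^8 ≡ 16^2 = 256 ≡ 125 (mod 131)
2^16 ≡ 125^2 = 15625 ≡ 36 (mod 131)
2^32 ≡ 36^2 = 1296 ≡ 117 (mod 131)
2^64 ≡ 117^2 = 13689 ≡ 65 (mod 131)
65 = 64 + 1 in binary powers of 2.
So 2^65 ≡ 65 · 2 ≡ 130 (mod 131).
Since 2^d ≡ 130 (mod 131), base 2 does not prove 131 composite.

130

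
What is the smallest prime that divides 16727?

16727 is odd.
Digit sum 23, not divisible by 3.
Ends in 7: not divisible by 5.
7: 16727 = 7·2389 + 4
11: 16727 = 11·1520 + 7
13: 16727 = 13·1286 + 9
17: 16727 = 17·983 + 16
19: 16727 = 19·880 + 7
23: 16727 = 23·727 + 6
29: 16727 = 29·576 + 23
31: 16727 = 31·539 + 18
37: 16727 = 37·452 + 3
41: 16727 = 41·407 + 40
43: 16727 = 43·389

43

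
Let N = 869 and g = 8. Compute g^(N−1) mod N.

368

8^1 ≡ 8 (mod 869)
8^2 ≡ 8^2 = 64 ≡ 64 (mod 869)
8^4 ≡ 64^2 = 4096 ≡ 620 (mod 869)
8^8 ≡ 620^2 = 384400 ≡ 302 (mod 869)
8^16 ≡ 302^2 = 91204 ≡ 828 (mod 869)
8^32 ≡ 828^2 = 685584 ≡ 812 (mod 869)
8^64 ≡ 812^2 = 659344 ≡ 642 (mod 869)
8^128 ≡ 642^2 = 412164 ≡ 258 (mod 869)
8^256 ≡ 258^2 = 66564 ≡ 520 (mod 869)
8^512 ≡ 520^2 = 270400 ≡ 141 (mod 869)
868 = 512 + 256 + 64 + 32 + 4 in binary powers of 2.
So 8^868 ≡ 141 · 520 · 642 · 812 · 620 ≡ 368 (mod 869).
Since 368 ≠ 1, base 8 is a Fermat witness: 869 is composite.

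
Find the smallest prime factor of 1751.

17

1751 is odd.
Digit sum 14, not divisible by 3.
Ends in 1: not divisible by 5.
7: 1751 = 7·250 + 1
11: 1751 = 11·159 + 2
13: 1751 = 13·134 + 9
17: 1751 = 17·103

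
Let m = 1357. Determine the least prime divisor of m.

1357 is odd.
Digit sum 16, not divisible by 3.
Ends in 7: not divisible by 5.
7: 1357 = 7·193 + 6
11: 1357 = 11·123 + 4
13: 1357 = 13·104 + 5
17: 1357 = 17·79 + 14
19: 1357 = 19·71 + 8
23: 1357 = 23·59

23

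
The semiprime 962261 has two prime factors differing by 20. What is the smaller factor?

971

Since p = q + 20, we have 962261 = q(q + 20), so q² + 20q − 962261 = 0.
Discriminant: 20² + 4·962261 = 400 + 3849044 = 3849444; √3849444 = 1962.
q = (−20 + 1962)/2 = 971, and p = q + 20 = 991.
Check: 971 · 991 = 962261.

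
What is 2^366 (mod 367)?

1

2^1 ≡ 2 (mod 367)
2^2 ≡ 2^2 = 4 ≡ 4 (mod 367)
2^4 ≡ 4^2 = 16 ≡ 16 (mod 367)
2^8 ≡ 16^2 = 256 ≡ 256 (mod 367)
2^16 ≡ 256^2 = 65536 ≡ 210 (mod 367)
2^32 ≡ 210^2 = 44100 ≡ 60 (mod 367)
2^64 ≡ 60^2 = 3600 ≡ 297 (mod 367)
2^128 ≡ 297^2 = 88209 ≡ 129 (mod 367)
2^256 ≡ 129^2 = 16641 ≡ 126 (mod 367)
366 = 256 + 64 + 32 + 8 + 4 + 2 in binary powers of 2.
So 2^366 ≡ 126 · 297 · 60 · 256 · 16 · 4 ≡ 1 (mod 367).
Since the result is 1, base 2 gives no evidence that 367 is composite.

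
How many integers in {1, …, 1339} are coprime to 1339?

Factor: 1339 = 13 · 103.
φ(1339) = (13−1) · (103−1) = 12 · 102 = 1224.

1224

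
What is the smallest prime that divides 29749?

29749 is odd.
Digit sum 31, not divisible by 3.
Ends in 9: not divisible by 5.
7: 29749 = 7·4249 + 6
11: 29749 = 11·2704 + 5
13: 29749 = 13·2288 + 5
17: 29749 = 17·1749 + 16
19: 29749 = 19·1565 + 14
23: 29749 = 23·1293 + 10
29: 29749 = 29·1025 + 24
31: 29749 = 31·959 + 20
37: 29749 = 37·804 + 1
41: 29749 = 41·725 + 24
43: 29749 = 43·691 + 36
47: 29749 = 47·632 + 45
53: 29749 = 53·561 + 16
59: 29749 = 59·504 + 13
61: 29749 = 61·487 + 42
67: 29749 = 67·444 + 1
71: 29749 = 71·419

71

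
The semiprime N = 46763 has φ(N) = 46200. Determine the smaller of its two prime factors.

101

φ(n) = (p−1)(q−1) = n − (p+q) + 1, so p + q = 46763 − 46200 + 1 = 564.
p and q are the roots of t² − 564t + 46763 = 0.
Discriminant: 564² − 4·46763 = 318096 − 187052 = 131044; √131044 = 362.
q = (564 − 362)/2 = 101, p = (564 + 362)/2 = 463.
Check: 101 · 463 = 46763.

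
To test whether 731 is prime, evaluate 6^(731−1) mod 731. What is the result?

49

6^1 ≡ 6 (mod 731)
6^2 ≡ 6^2 = 36 ≡ 36 (mod 731)
6^4 ≡ 36^2 = 1296 ≡ 565 (mod 731)
6^8 ≡ 565^2 = 319225 ≡ 509 (mod 731)
6^16 ≡ 509^2 = 259081 ≡ 307 (mod 731)
6^32 ≡ 307^2 = 94249 ≡ 681 (mod 731)
6^64 ≡ 681^2 = 463761 ≡ 307 (mod 731)
6^128 ≡ 307^2 = 94249 ≡ 681 (mod 731)
6^256 ≡ 681^2 = 463761 ≡ 307 (mod 731)
6^512 ≡ 307^2 = 94249 ≡ 681 (mod 731)
730 = 512 + 128 + 64 + 16 + 8 + 2 in binary powers of 2.
So 6^730 ≡ 681 · 681 · 307 · 307 · 509 · 36 ≡ 49 (mod 731).
Since 49 ≠ 1, base 6 is a Fermat witness: 731 is composite.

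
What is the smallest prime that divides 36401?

36401 is odd.
Digit sum 14, not divisible by 3.
Ends in 1: not divisible by 5.
7: 36401 = 7·5200 + 1
11: 36401 = 11·3309 + 2
13: 36401 = 13·2800 + 1
17: 36401 = 17·2141 + 4
19: 36401 = 19·1915 + 16
23: 36401 = 23·1582 + 15
29: 36401 = 29·1255 + 6
31: 36401 = 31·1174 + 7
37: 36401 = 37·983 + 30
41: 36401 = 41·887 + 34
43: 36401 = 43·846 + 23
47: 36401 = 47·774 + 23
53: 36401 = 53·686 + 43
59: 36401 = 59·616 + 57
61: 36401 = 61·596 + 45
67: 36401 = 67·543 + 20
71: 36401 = 71·512 + 49
73: 36401 = 73·498 + 47
79: 36401 = 79·460 + 61
83: 36401 = 83·438 + 47
89: 36401 = 89·409

89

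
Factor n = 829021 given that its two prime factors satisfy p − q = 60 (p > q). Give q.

881

Since p = q + 60, we have 829021 = q(q + 60), so q² + 60q − 829021 = 0.
Discriminant: 60² + 4·829021 = 3600 + 3316084 = 3319684; √3319684 = 1822.
q = (−60 + 1822)/2 = 881, and p = q + 60 = 941.
Check: 881 · 941 = 829021.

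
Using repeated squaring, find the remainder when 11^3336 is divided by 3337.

1352

11^1 ≡ 11 (mod 3337)
11^2 ≡ 11^2 = 121 ≡ 121 (mod 3337)
11^4 ≡ 121^2 = 14641 ≡ 1293 (mod 3337)
11^8 ≡ 1293^2 = 1671849 ≡ 12 (mod 3337)
11^16 ≡ 12^2 = 144 ≡ 144 (mod 3337)
11^32 ≡ 144^2 = 20736 ≡ 714 (mod 3337)
11^64 ≡ 714^2 = 509796 ≡ 2572 (mod 3337)
11^128 ≡ 2572^2 = 6615184 ≡ 1250 (mod 3337)
11^256 ≡ 1250^2 = 1562500 ≡ 784 (mod 3337)
11^512 ≡ 784^2 = 614656 ≡ 648 (mod 3337)
11^1024 ≡ 648^2 = 419904 ≡ 2779 (mod 3337)
11^2048 ≡ 2779^2 = 7722841 ≡ 1023 (mod 3337)
3336 = 2048 + 1024 + 256 + 8 in binary powers of 2.
So 11^3336 ≡ 1023 · 2779 · 784 · 12 ≡ 1352 (mod 3337).
Since 1352 ≠ 1, base 11 is a Fermat witness: 3337 is composite.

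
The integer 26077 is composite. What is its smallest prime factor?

89

26077 is odd.
Digit sum 22, not divisible by 3.
Ends in 7: not divisible by 5.
7: 26077 = 7·3725 + 2
11: 26077 = 11·2370 + 7
13: 26077 = 13·2005 + 12
17: 26077 = 17·1533 + 16
19: 26077 = 19·1372 + 9
23: 26077 = 23·1133 + 18
29: 26077 = 29·899 + 6
31: 26077 = 31·841 + 6
37: 26077 = 37·704 + 29
41: 26077 = 41·636 + 1
43: 26077 = 43·606 + 19
47: 26077 = 47·554 + 39
53: 26077 = 53·492 + 1
59: 26077 = 59·441 + 58
61: 26077 = 61·427 + 30
67: 26077 = 67·389 + 14
71: 26077 = 71·367 + 20
73: 26077 = 73·357 + 16
79: 26077 = 79·330 + 7
83: 26077 = 83·314 + 15
89: 26077 = 89·293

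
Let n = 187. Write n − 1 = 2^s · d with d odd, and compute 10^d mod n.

187 − 1 = 186 = 2^1 · 93, so d = 93.
10^1 ≡ 10 (mod 187)
10^2 ≡ 10^2 = 100 ≡ 100 (mod 187)
10^4 ≡ 100^2 = 10000 ≡ 89 (mod 187)
10^8 ≡ 89^2 = 7921 ≡ 67 (mod 187)
10^16 ≡ 67^2 = 4489 ≡ 1 (mod 187)
10^32 ≡ 1^2 = 1 ≡ 1 (mod 187)
10^64 ≡ 1^2 = 1 ≡ 1 (mod 187)
93 = 64 + 16 + 8 + 4 + 1 in binary powers of 2.
So 10^93 ≡ 1 · 1 · 67 · 89 · 10 ≡ 164 (mod 187).
Squaring chain: 164; never reaches −1, so base 10 is a Miller–Rabin witness that 187 is composite.

164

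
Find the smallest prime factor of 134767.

134767 is odd.
Digit sum 28, not divisible by 3.
Ends in 7: not divisible by 5.
7: 134767 = 7·19252 + 3
11: 134767 = 11·12251 + 6
13: 134767 = 13·10366 + 9
17: 134767 = 17·7927 + 8
19: 134767 = 19·7093

19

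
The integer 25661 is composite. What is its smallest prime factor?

25661 is odd.
Digit sum 20, not divisible by 3.
Ends in 1: not divisible by 5.
7: 25661 = 7·3665 + 6
11: 25661 = 11·2332 + 9
13: 25661 = 13·1973 + 12
17: 25661 = 17·1509 + 8
19: 25661 = 19·1350 + 11
23: 25661 = 23·1115 + 16
29: 25661 = 29·884 + 25
31: 25661 = 31·827 + 24
37: 25661 = 37·693 + 20
41: 25661 = 41·625 + 36
43: 25661 = 43·596 + 33
47: 25661 = 47·545 + 46
53: 25661 = 53·484 + 9
59: 25661 = 59·434 + 55
61: 25661 = 61·420 + 41
67: 25661 = 67·383

67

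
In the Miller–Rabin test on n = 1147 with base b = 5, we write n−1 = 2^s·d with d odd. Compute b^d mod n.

1147 − 1 = 1146 = 2^1 · 573, so d = 573.
5^1 ≡ 5 (mod 1147)
5^2 ≡ 5^2 = 25 ≡ 25 (mod 1147)
5^4 ≡ 25^2 = 625 ≡ 625 (mod 1147)
5^8 ≡ 625^2 = 390625 ≡ 645 (mod 1147)
5^16 ≡ 645^2 = 416025 ≡ 811 (mod 1147)
5^32 ≡ 811^2 = 657721 ≡ 490 (mod 1147)
5^64 ≡ 490^2 = 240100 ≡ 377 (mod 1147)
5^128 ≡ 377^2 = 142129 ≡ 1048 (mod 1147)
5^256 ≡ 1048^2 = 1098304 ≡ 625 (mod 1147)
5^512 ≡ 625^2 = 390625 ≡ 645 (mod 1147)
573 = 512 + 32 + 16 + 8 + 4 + 1 in binary powers of 2.
So 5^573 ≡ 645 · 490 · 811 · 645 · 625 · 5 ≡ 156 (mod 1147).
Squaring chain: 156; never reaches −1, so base 5 is a Miller–Rabin witness that 1147 is composite.

156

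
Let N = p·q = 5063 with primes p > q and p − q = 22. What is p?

Since p = q + 22, we have 5063 = q(q + 22), so q² + 22q − 5063 = 0.
Discriminant: 22² + 4·5063 = 484 + 20252 = 20736; √20736 = 144.
q = (−22 + 144)/2 = 61, and p = q + 22 = 83.
Check: 61 · 83 = 5063.

83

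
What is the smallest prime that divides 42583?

42583 is odd.
Digit sum 22, not divisible by 3.
Ends in 3: not divisible by 5.
7: 42583 = 7·6083 + 2
11: 42583 = 11·3871 + 2
13: 42583 = 13·3275 + 8
17: 42583 = 17·2504 + 15
19: 42583 = 19·2241 + 4
23: 42583 = 23·1851 + 10
29: 42583 = 29·1468 + 11
31: 42583 = 31·1373 + 20
37: 42583 = 37·1150 + 33
41: 42583 = 41·1038 + 25
43: 42583 = 43·990 + 13
47: 42583 = 47·906 + 1
53: 42583 = 53·803 + 24
59: 42583 = 59·721 + 44
61: 42583 = 61·698 + 5
67: 42583 = 67·635 + 38
71: 42583 = 71·599 + 54
73: 42583 = 73·583 + 24
79: 42583 = 79·539 + 2
83: 42583 = 83·513 + 4
89: 42583 = 89·478 + 41
97: 42583 = 97·439

97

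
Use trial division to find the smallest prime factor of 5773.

23

5773 is odd.
Digit sum 22, not divisible by 3.
Ends in 3: not divisible by 5.
7: 5773 = 7·824 + 5
11: 5773 = 11·524 + 9
13: 5773 = 13·444 + 1
17: 5773 = 17·339 + 10
19: 5773 = 19·303 + 16
23: 5773 = 23·251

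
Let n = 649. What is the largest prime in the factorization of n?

59

649 = 11 · 59
59 is prime.
So 649 = 11 · 59; the largest prime factor is 59.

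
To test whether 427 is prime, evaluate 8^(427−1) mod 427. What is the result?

393

8^1 ≡ 8 (mod 427)
8^2 ≡ 8^2 = 64 ≡ 64 (mod 427)
8^4 ≡ 64^2 = 4096 ≡ 253 (mod 427)
8^8 ≡ 253^2 = 64009 ≡ 386 (mod 427)
8^16 ≡ 386^2 = 148996 ≡ 400 (mod 427)
8^32 ≡ 400^2 = 160000 ≡ 302 (mod 427)
8^64 ≡ 302^2 = 91204 ≡ 253 (mod 427)
8^128 ≡ 253^2 = 64009 ≡ 386 (mod 427)
8^256 ≡ 386^2 = 148996 ≡ 400 (mod 427)
426 = 256 + 128 + 32 + 8 + 2 in binary powers of 2.
So 8^426 ≡ 400 · 386 · 302 · 386 · 64 ≡ 393 (mod 427).
Since 393 ≠ 1, base 8 is a Fermat witness: 427 is composite.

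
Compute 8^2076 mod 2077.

8^1 ≡ 8 (mod 2077)
8^2 ≡ 8^2 = 64 ≡ 64 (mod 2077)
8^4 ≡ 64^2 = 4096 ≡ 2019 (mod 2077)
8^8 ≡ 2019^2 = 4076361 ≡ 1287 (mod 2077)
8^16 ≡ 1287^2 = 1656369 ≡ 1000 (mod 2077)
8^32 ≡ 1000^2 = 1000000 ≡ 963 (mod 2077)
8^64 ≡ 963^2 = 927369 ≡ 1027 (mod 2077)
8^128 ≡ 1027^2 = 1054729 ≡ 1690 (mod 2077)
8^256 ≡ 1690^2 = 2856100 ≡ 225 (mod 2077)
8^512 ≡ 225^2 = 50625 ≡ 777 (mod 2077)
8^1024 ≡ 777^2 = 603729 ≡ 1399 (mod 2077)
8^2048 ≡ 1399^2 = 1957201 ≡ 667 (mod 2077)
2076 = 2048 + 16 + 8 + 4 in binary powers of 2.
So 8^2076 ≡ 667 · 1000 · 1287 · 2019 ≡ 349 (mod 2077).
Since 349 ≠ 1, base 8 is a Fermat witness: 2077 is composite.

349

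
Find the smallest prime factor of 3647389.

43

3647389 is odd.
Digit sum 40, not divisible by 3.
Ends in 9: not divisible by 5.
7: 3647389 = 7·521055 + 4
11: 3647389 = 11·331580 + 9
13: 3647389 = 13·280568 + 5
17: 3647389 = 17·214552 + 5
19: 3647389 = 19·191967 + 16
23: 3647389 = 23·158582 + 3
29: 3647389 = 29·125772 + 1
31: 3647389 = 31·117657 + 22
37: 3647389 = 37·98578 + 3
41: 3647389 = 41·88960 + 29
43: 3647389 = 43·84823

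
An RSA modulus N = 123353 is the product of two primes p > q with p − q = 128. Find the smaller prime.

293

Since p = q + 128, we have 123353 = q(q + 128), so q² + 128q − 123353 = 0.
Discriminant: 128² + 4·123353 = 16384 + 493412 = 509796; √509796 = 714.
q = (−128 + 714)/2 = 293, and p = q + 128 = 421.
Check: 293 · 421 = 123353.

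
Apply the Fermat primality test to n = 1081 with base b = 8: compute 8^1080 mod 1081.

8^1 ≡ 8 (mod 1081)
8^2 ≡ 8^2 = 64 ≡ 64 (mod 1081)
8^4 ≡ 64^2 = 4096 ≡ 853 (mod 1081)
8^8 ≡ 853^2 = 727609 ≡ 96 (mod 1081)
8^16 ≡ 96^2 = 9216 ≡ 568 (mod 1081)
8^32 ≡ 568^2 = 322624 ≡ 486 (mod 1081)
8^64 ≡ 486^2 = 236196 ≡ 538 (mod 1081)
8^128 ≡ 538^2 = 289444 ≡ 817 (mod 1081)
8^256 ≡ 817^2 = 667489 ≡ 512 (mod 1081)
8^512 ≡ 512^2 = 262144 ≡ 542 (mod 1081)
8^1024 ≡ 542^2 = 293764 ≡ 813 (mod 1081)
1080 = 1024 + 32 + 16 + 8 in binary powers of 2.
So 8^1080 ≡ 813 · 486 · 568 · 96 ≡ 570 (mod 1081).
Since 570 ≠ 1, base 8 is a Fermat witness: 1081 is composite.

570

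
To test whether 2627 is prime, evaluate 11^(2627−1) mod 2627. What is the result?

2616

11^1 ≡ 11 (mod 2627)
11^2 ≡ 11^2 = 121 ≡ 121 (mod 2627)
11^4 ≡ 121^2 = 14641 ≡ 1506 (mod 2627)
11^8 ≡ 1506^2 = 2268036 ≡ 935 (mod 2627)
11^16 ≡ 935^2 = 874225 ≡ 2061 (mod 2627)
11^32 ≡ 2061^2 = 4247721 ≡ 2489 (mod 2627)
11^64 ≡ 2489^2 = 6195121 ≡ 655 (mod 2627)
11^128 ≡ 655^2 = 429025 ≡ 824 (mod 2627)
11^256 ≡ 824^2 = 678976 ≡ 1210 (mod 2627)
11^512 ≡ 1210^2 = 1464100 ≡ 861 (mod 2627)
11^1024 ≡ 861^2 = 741321 ≡ 507 (mod 2627)
11^2048 ≡ 507^2 = 257049 ≡ 2230 (mod 2627)
2626 = 2048 + 512 + 64 + 2 in binary powers of 2.
So 11^2626 ≡ 2230 · 861 · 655 · 121 ≡ 2616 (mod 2627).
Since 2616 ≠ 1, base 11 is a Fermat witness: 2627 is composite.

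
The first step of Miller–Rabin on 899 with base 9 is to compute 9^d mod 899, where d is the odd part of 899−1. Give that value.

38

899 − 1 = 898 = 2^1 · 449, so d = 449.
9^1 ≡ 9 (mod 899)
9^2 ≡ 9^2 = 81 ≡ 81 (mod 899)
9^4 ≡ 81^2 = 6561 ≡ 268 (mod 899)
9^8 ≡ 268^2 = 71824 ≡ 803 (mod 899)
9^16 ≡ 803^2 = 644809 ≡ 226 (mod 899)
9^32 ≡ 226^2 = 51076 ≡ 732 (mod 899)
9^64 ≡ 732^2 = 535824 ≡ 20 (mod 899)
9^128 ≡ 20^2 = 400 ≡ 400 (mod 899)
9^256 ≡ 400^2 = 160000 ≡ 877 (mod 899)
449 = 256 + 128 + 64 + 1 in binary powers of 2.
So 9^449 ≡ 877 · 400 · 20 · 9 ≡ 38 (mod 899).
Squaring chain: 38; never reaches −1, so base 9 is a Miller–Rabin witness that 899 is composite.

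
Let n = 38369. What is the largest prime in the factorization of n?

61

38369 = 17 · 2257
2257 = 37 · 61
61 is prime.
So 38369 = 17 · 37 · 61; the largest prime factor is 61.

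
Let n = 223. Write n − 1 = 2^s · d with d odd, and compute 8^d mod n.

223 − 1 = 222 = 2^1 · 111, so d = 111.
8^1 ≡ 8 (mod 223)
8^2 ≡ 8^2 = 64 ≡ 64 (mod 223)
8^4 ≡ 64^2 = 4096 ≡ 82 (mod 223)
8^8 ≡ 82^2 = 6724 ≡ 34 (mod 223)
8^16 ≡ 34^2 = 1156 ≡ 41 (mod 223)
8^32 ≡ 41^2 = 1681 ≡ 120 (mod 223)
8^64 ≡ 120^2 = 14400 ≡ 128 (mod 223)
111 = 64 + 32 + 8 + 4 + 2 + 1 in binary powers of 2.
So 8^111 ≡ 128 · 120 · 34 · 82 · 64 · 8 ≡ 1 (mod 223).
Since 8^d ≡ 1 (mod 223), base 8 does not prove 223 composite.

1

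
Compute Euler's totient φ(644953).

Factor: 644953 = 61 · 97 · 109.
φ(644953) = (61−1) · (97−1) · (109−1) = 60 · 96 · 108 = 622080.

622080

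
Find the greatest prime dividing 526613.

526613 = 61 · 8633
8633 = 89 · 97
97 is prime.
So 526613 = 61 · 89 · 97; the largest prime factor is 97.

97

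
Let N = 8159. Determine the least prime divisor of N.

41

8159 is odd.
Digit sum 23, not divisible by 3.
Ends in 9: not divisible by 5.
7: 8159 = 7·1165 + 4
11: 8159 = 11·741 + 8
13: 8159 = 13·627 + 8
17: 8159 = 17·479 + 16
19: 8159 = 19·429 + 8
23: 8159 = 23·354 + 17
29: 8159 = 29·281 + 10
31: 8159 = 31·263 + 6
37: 8159 = 37·220 + 19
41: 8159 = 41·199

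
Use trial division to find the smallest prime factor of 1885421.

1885421 is odd.
Digit sum 29, not divisible by 3.
Ends in 1: not divisible by 5.
7: 1885421 = 7·269345 + 6
11: 1885421 = 11·171401 + 10
13: 1885421 = 13·145032 + 5
17: 1885421 = 17·110907 + 2
19: 1885421 = 19·99232 + 13
23: 1885421 = 23·81974 + 19
29: 1885421 = 29·65014 + 15
31: 1885421 = 31·60820 + 1
37: 1885421 = 37·50957 + 12
41: 1885421 = 41·45985 + 36
43: 1885421 = 43·43847

43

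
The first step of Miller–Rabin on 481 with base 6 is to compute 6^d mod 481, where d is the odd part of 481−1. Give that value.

216

481 − 1 = 480 = 2^5 · 15, so d = 15.
6^1 ≡ 6 (mod 481)
6^2 ≡ 6^2 = 36 ≡ 36 (mod 481)
6^4 ≡ 36^2 = 1296 ≡ 334 (mod 481)
6^8 ≡ 334^2 = 111556 ≡ 445 (mod 481)
15 = 8 + 4 + 2 + 1 in binary powers of 2.
So 6^15 ≡ 445 · 334 · 36 · 6 ≡ 216 (mod 481).
Squaring chain: 216 → 480 → 1 → 1 → 1; reaches −1, so base 6 does not prove 481 composite.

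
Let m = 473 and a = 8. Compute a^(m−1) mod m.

262

8^1 ≡ 8 (mod 473)
8^2 ≡ 8^2 = 64 ≡ 64 (mod 473)
8^4 ≡ 64^2 = 4096 ≡ 312 (mod 473)
8^8 ≡ 312^2 = 97344 ≡ 379 (mod 473)
8^16 ≡ 379^2 = 143641 ≡ 322 (mod 473)
8^32 ≡ 322^2 = 103684 ≡ 97 (mod 473)
8^64 ≡ 97^2 = 9409 ≡ 422 (mod 473)
8^128 ≡ 422^2 = 178084 ≡ 236 (mod 473)
8^256 ≡ 236^2 = 55696 ≡ 355 (mod 473)
472 = 256 + 128 + 64 + 16 + 8 in binary powers of 2.
So 8^472 ≡ 355 · 236 · 422 · 322 · 379 ≡ 262 (mod 473).
Since 262 ≠ 1, base 8 is a Fermat witness: 473 is composite.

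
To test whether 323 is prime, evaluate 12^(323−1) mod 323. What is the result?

12^1 ≡ 12 (mod 323)
12^2 ≡ 12^2 = 144 ≡ 144 (mod 323)
12^4 ≡ 144^2 = 20736 ≡ 64 (mod 323)
12^8 ≡ 64^2 = 4096 ≡ 220 (mod 323)
12^16 ≡ 220^2 = 48400 ≡ 273 (mod 323)
12^32 ≡ 273^2 = 74529 ≡ 239 (mod 323)
12^64 ≡ 239^2 = 57121 ≡ 273 (mod 323)
12^128 ≡ 273^2 = 74529 ≡ 239 (mod 323)
12^256 ≡ 239^2 = 57121 ≡ 273 (mod 323)
322 = 256 + 64 + 2 in binary powers of 2.
So 12^322 ≡ 273 · 273 · 144 ≡ 178 (mod 323).
Since 178 ≠ 1, base 12 is a Fermat witness: 323 is composite.

178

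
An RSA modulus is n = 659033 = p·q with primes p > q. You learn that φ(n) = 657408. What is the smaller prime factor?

φ(n) = (p−1)(q−1) = n − (p+q) + 1, so p + q = 659033 − 657408 + 1 = 1626.
p and q are the roots of t² − 1626t + 659033 = 0.
Discriminant: 1626² − 4·659033 = 2643876 − 2636132 = 7744; √7744 = 88.
q = (1626 − 88)/2 = 769, p = (1626 + 88)/2 = 857.
Check: 769 · 857 = 659033.

769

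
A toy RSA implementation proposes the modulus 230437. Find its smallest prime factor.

230437 is odd.
Digit sum 19, not divisible by 3.
Ends in 7: not divisible by 5.
7: 230437 = 7·32919 + 4
11: 230437 = 11·20948 + 9
13: 230437 = 13·17725 + 12
17: 230437 = 17·13555 + 2
19: 230437 = 19·12128 + 5
23: 230437 = 23·10019

23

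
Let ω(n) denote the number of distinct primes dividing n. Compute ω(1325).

1325 = 5^2 · 53
1325 = 5^2 · 53, which has 2 distinct prime factors.

2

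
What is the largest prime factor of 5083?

23

5083 = 13 · 391
391 = 17 · 23
23 is prime.
So 5083 = 13 · 17 · 23; the largest prime factor is 23.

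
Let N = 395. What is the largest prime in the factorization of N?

79

395 = 5 · 79
79 is prime.
So 395 = 5 · 79; the largest prime factor is 79.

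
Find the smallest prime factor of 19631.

19631 is odd.
Digit sum 20, not divisible by 3.
Ends in 1: not divisible by 5.
7: 19631 = 7·2804 + 3
11: 19631 = 11·1784 + 7
13: 19631 = 13·1510 + 1
17: 19631 = 17·1154 + 13
19: 19631 = 19·1033 + 4
23: 19631 = 23·853 + 12
29: 19631 = 29·676 + 27
31: 19631 = 31·633 + 8
37: 19631 = 37·530 + 21
41: 19631 = 41·478 + 33
43: 19631 = 43·456 + 23
47: 19631 = 47·417 + 32
53: 19631 = 53·370 + 21
59: 19631 = 59·332 + 43
61: 19631 = 61·321 + 50
67: 19631 = 67·293

67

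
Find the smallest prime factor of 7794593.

71

7794593 is odd.
Digit sum 44, not divisible by 3.
Ends in 3: not divisible by 5.
7: 7794593 = 7·1113513 + 2
11: 7794593 = 11·708599 + 4
13: 7794593 = 13·599584 + 1
17: 7794593 = 17·458505 + 8
19: 7794593 = 19·410241 + 14
23: 7794593 = 23·338895 + 8
29: 7794593 = 29·268779 + 2
31: 7794593 = 31·251438 + 15
37: 7794593 = 37·210664 + 25
41: 7794593 = 41·190112 + 1
43: 7794593 = 43·181269 + 26
47: 7794593 = 47·165842 + 19
53: 7794593 = 53·147067 + 42
59: 7794593 = 59·132111 + 44
61: 7794593 = 61·127780 + 13
67: 7794593 = 67·116337 + 14
71: 7794593 = 71·109783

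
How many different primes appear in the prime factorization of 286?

3

286 = 2 · 143
143 = 11 · 13
286 = 2 · 11 · 13, which has 3 distinct prime factors.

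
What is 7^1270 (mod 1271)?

7^1 ≡ 7 (mod 1271)
7^2 ≡ 7^2 = 49 ≡ 49 (mod 1271)
7^4 ≡ 49^2 = 2401 ≡ 1130 (mod 1271)
7^8 ≡ 1130^2 = 1276900 ≡ 816 (mod 1271)
7^16 ≡ 816^2 = 665856 ≡ 1123 (mod 1271)
7^32 ≡ 1123^2 = 1261129 ≡ 297 (mod 1271)
7^64 ≡ 297^2 = 88209 ≡ 510 (mod 1271)
7^128 ≡ 510^2 = 260100 ≡ 816 (mod 1271)
7^256 ≡ 816^2 = 665856 ≡ 1123 (mod 1271)
7^512 ≡ 1123^2 = 1261129 ≡ 297 (mod 1271)
7^1024 ≡ 297^2 = 88209 ≡ 510 (mod 1271)
1270 = 1024 + 128 + 64 + 32 + 16 + 4 + 2 in binary powers of 2.
So 7^1270 ≡ 510 · 816 · 510 · 297 · 1123 · 1130 · 49 ≡ 893 (mod 1271).
Since 893 ≠ 1, base 7 is a Fermat witness: 1271 is composite.

893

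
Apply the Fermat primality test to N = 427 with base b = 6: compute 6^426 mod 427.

113

6^1 ≡ 6 (mod 427)
6^2 ≡ 6^2 = 36 ≡ 36 (mod 427)
6^4 ≡ 36^2 = 1296 ≡ 15 (mod 427)
6^8 ≡ 15^2 = 225 ≡ 225 (mod 427)
6^16 ≡ 225^2 = 50625 ≡ 239 (mod 427)
6^32 ≡ 239^2 = 57121 ≡ 330 (mod 427)
6^64 ≡ 330^2 = 108900 ≡ 15 (mod 427)
6^128 ≡ 15^2 = 225 ≡ 225 (mod 427)
6^256 ≡ 225^2 = 50625 ≡ 239 (mod 427)
426 = 256 + 128 + 32 + 8 + 2 in binary powers of 2.
So 6^426 ≡ 239 · 225 · 330 · 225 · 36 ≡ 113 (mod 427).
Since 113 ≠ 1, base 6 is a Fermat witness: 427 is composite.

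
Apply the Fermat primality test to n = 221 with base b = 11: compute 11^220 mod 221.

11^1 ≡ 11 (mod 221)
11^2 ≡ 11^2 = 121 ≡ 121 (mod 221)
11^4 ≡ 121^2 = 14641 ≡ 55 (mod 221)
11^8 ≡ 55^2 = 3025 ≡ 152 (mod 221)
11^16 ≡ 152^2 = 23104 ≡ 120 (mod 221)
11^32 ≡ 120^2 = 14400 ≡ 35 (mod 221)
11^64 ≡ 35^2 = 1225 ≡ 120 (mod 221)
11^128 ≡ 120^2 = 14400 ≡ 35 (mod 221)
220 = 128 + 64 + 16 + 8 + 4 in binary powers of 2.
So 11^220 ≡ 35 · 120 · 120 · 152 · 55 ≡ 81 (mod 221).
Since 81 ≠ 1, base 11 is a Fermat witness: 221 is composite.

81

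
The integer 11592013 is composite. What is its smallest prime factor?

61

11592013 is odd.
Digit sum 22, not divisible by 3.
Ends in 3: not divisible by 5.
7: 11592013 = 7·1656001 + 6
11: 11592013 = 11·1053819 + 4
13: 11592013 = 13·891693 + 4
17: 11592013 = 17·681883 + 2
19: 11592013 = 19·610105 + 18
23: 11592013 = 23·504000 + 13
29: 11592013 = 29·399724 + 17
31: 11592013 = 31·373935 + 28
37: 11592013 = 37·313297 + 24
41: 11592013 = 41·282732 + 1
43: 11592013 = 43·269581 + 30
47: 11592013 = 47·246638 + 27
53: 11592013 = 53·218717 + 12
59: 11592013 = 59·196474 + 47
61: 11592013 = 61·190033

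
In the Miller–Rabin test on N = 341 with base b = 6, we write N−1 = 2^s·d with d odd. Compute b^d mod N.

285

341 − 1 = 340 = 2^2 · 85, so d = 85.
6^1 ≡ 6 (mod 341)
6^2 ≡ 6^2 = 36 ≡ 36 (mod 341)
6^4 ≡ 36^2 = 1296 ≡ 273 (mod 341)
6^8 ≡ 273^2 = 74529 ≡ 191 (mod 341)
6^16 ≡ 191^2 = 36481 ≡ 335 (mod 341)
6^32 ≡ 335^2 = 112225 ≡ 36 (mod 341)
6^64 ≡ 36^2 = 1296 ≡ 273 (mod 341)
85 = 64 + 16 + 4 + 1 in binary powers of 2.
So 6^85 ≡ 273 · 335 · 273 · 6 ≡ 285 (mod 341).
Squaring chain: 285 → 67; never reaches −1, so base 6 is a Miller–Rabin witness that 341 is composite.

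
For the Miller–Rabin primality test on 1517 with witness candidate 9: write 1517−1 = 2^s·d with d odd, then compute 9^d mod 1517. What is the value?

934

1517 − 1 = 1516 = 2^2 · 379, so d = 379.
9^1 ≡ 9 (mod 1517)
9^2 ≡ 9^2 = 81 ≡ 81 (mod 1517)
9^4 ≡ 81^2 = 6561 ≡ 493 (mod 1517)
9^8 ≡ 493^2 = 243049 ≡ 329 (mod 1517)
9^16 ≡ 329^2 = 108241 ≡ 534 (mod 1517)
9^32 ≡ 534^2 = 285156 ≡ 1477 (mod 1517)
9^64 ≡ 1477^2 = 2181529 ≡ 83 (mod 1517)
9^128 ≡ 83^2 = 6889 ≡ 821 (mod 1517)
9^256 ≡ 821^2 = 674041 ≡ 493 (mod 1517)
379 = 256 + 64 + 32 + 16 + 8 + 2 + 1 in binary powers of 2.
So 9^379 ≡ 493 · 83 · 1477 · 534 · 329 · 81 · 9 ≡ 934 (mod 1517).
Squaring chain: 934 → 81; never reaches −1, so base 9 is a Miller–Rabin witness that 1517 is composite.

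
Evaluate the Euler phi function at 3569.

Factor: 3569 = 43 · 83.
φ(3569) = (43−1) · (83−1) = 42 · 82 = 3444.

3444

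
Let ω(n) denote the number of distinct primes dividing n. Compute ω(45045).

5

45045 = 3^2 · 5005
5005 = 5 · 1001
1001 = 7 · 143
143 = 11 · 13
45045 = 3^2 · 5 · 7 · 11 · 13, which has 5 distinct prime factors.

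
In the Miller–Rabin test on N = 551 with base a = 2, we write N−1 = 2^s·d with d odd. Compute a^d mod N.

551 − 1 = 550 = 2^1 · 275, so d = 275.
2^1 ≡ 2 (mod 551)
2^2 ≡ 2^2 = 4 ≡ 4 (mod 551)
2^4 ≡ 4^2 = 16 ≡ 16 (mod 551)
2^8 ≡ 16^2 = 256 ≡ 256 (mod 551)
2^16 ≡ 256^2 = 65536 ≡ 518 (mod 551)
2^32 ≡ 518^2 = 268324 ≡ 538 (mod 551)
2^64 ≡ 538^2 = 289444 ≡ 169 (mod 551)
2^128 ≡ 169^2 = 28561 ≡ 460 (mod 551)
2^256 ≡ 460^2 = 211600 ≡ 16 (mod 551)
275 = 256 + 16 + 2 + 1 in binary powers of 2.
So 2^275 ≡ 16 · 518 · 4 · 2 ≡ 184 (mod 551).
Squaring chain: 184; never reaches −1, so base 2 is a Miller–Rabin witness that 551 is composite.

184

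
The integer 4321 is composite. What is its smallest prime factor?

29

4321 is odd.
Digit sum 10, not divisible by 3.
Ends in 1: not divisible by 5.
7: 4321 = 7·617 + 2
11: 4321 = 11·392 + 9
13: 4321 = 13·332 + 5
17: 4321 = 17·254 + 3
19: 4321 = 19·227 + 8
23: 4321 = 23·187 + 20
29: 4321 = 29·149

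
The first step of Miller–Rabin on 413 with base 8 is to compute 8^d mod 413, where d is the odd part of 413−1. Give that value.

309

413 − 1 = 412 = 2^2 · 103, so d = 103.
8^1 ≡ 8 (mod 413)
8^2 ≡ 8^2 = 64 ≡ 64 (mod 413)
8^4 ≡ 64^2 = 4096 ≡ 379 (mod 413)
8^8 ≡ 379^2 = 143641 ≡ 330 (mod 413)
8^16 ≡ 330^2 = 108900 ≡ 281 (mod 413)
8^32 ≡ 281^2 = 78961 ≡ 78 (mod 413)
8^64 ≡ 78^2 = 6084 ≡ 302 (mod 413)
103 = 64 + 32 + 4 + 2 + 1 in binary powers of 2.
So 8^103 ≡ 302 · 78 · 379 · 64 · 8 ≡ 309 (mod 413).
Squaring chain: 309 → 78; never reaches −1, so base 8 is a Miller–Rabin witness that 413 is composite.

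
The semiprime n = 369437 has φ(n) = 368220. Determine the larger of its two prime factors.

φ(n) = (p−1)(q−1) = n − (p+q) + 1, so p + q = 369437 − 368220 + 1 = 1218.
p and q are the roots of t² − 1218t + 369437 = 0.
Discriminant: 1218² − 4·369437 = 1483524 − 1477748 = 5776; √5776 = 76.
q = (1218 − 76)/2 = 571, p = (1218 + 76)/2 = 647.
Check: 571 · 647 = 369437.

647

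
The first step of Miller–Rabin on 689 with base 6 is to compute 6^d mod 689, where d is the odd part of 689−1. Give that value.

241

689 − 1 = 688 = 2^4 · 43, so d = 43.
6^1 ≡ 6 (mod 689)
6^2 ≡ 6^2 = 36 ≡ 36 (mod 689)
6^4 ≡ 36^2 = 1296 ≡ 607 (mod 689)
6^8 ≡ 607^2 = 368449 ≡ 523 (mod 689)
6^16 ≡ 523^2 = 273529 ≡ 685 (mod 689)
6^32 ≡ 685^2 = 469225 ≡ 16 (mod 689)
43 = 32 + 8 + 2 + 1 in binary powers of 2.
So 6^43 ≡ 16 · 523 · 36 · 6 ≡ 241 (mod 689).
Squaring chain: 241 → 205 → 685 → 16; never reaches −1, so base 6 is a Miller–Rabin witness that 689 is composite.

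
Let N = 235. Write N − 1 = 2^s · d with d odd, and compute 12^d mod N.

97

235 − 1 = 234 = 2^1 · 117, so d = 117.
12^1 ≡ 12 (mod 235)
12^2 ≡ 12^2 = 144 ≡ 144 (mod 235)
12^4 ≡ 144^2 = 20736 ≡ 56 (mod 235)
12^8 ≡ 56^2 = 3136 ≡ 81 (mod 235)
12^16 ≡ 81^2 = 6561 ≡ 216 (mod 235)
12^32 ≡ 216^2 = 46656 ≡ 126 (mod 235)
12^64 ≡ 126^2 = 15876 ≡ 131 (mod 235)
117 = 64 + 32 + 16 + 4 + 1 in binary powers of 2.
So 12^117 ≡ 131 · 126 · 216 · 56 · 12 ≡ 97 (mod 235).
Squaring chain: 97; never reaches −1, so base 12 is a Miller–Rabin witness that 235 is composite.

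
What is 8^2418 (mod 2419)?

1255

8^1 ≡ 8 (mod 2419)
8^2 ≡ 8^2 = 64 ≡ 64 (mod 2419)
8^4 ≡ 64^2 = 4096 ≡ 1677 (mod 2419)
8^8 ≡ 1677^2 = 2812329 ≡ 1451 (mod 2419)
8^16 ≡ 1451^2 = 2105401 ≡ 871 (mod 2419)
8^32 ≡ 871^2 = 758641 ≡ 1494 (mod 2419)
8^64 ≡ 1494^2 = 2232036 ≡ 1718 (mod 2419)
8^128 ≡ 1718^2 = 2951524 ≡ 344 (mod 2419)
8^256 ≡ 344^2 = 118336 ≡ 2224 (mod 2419)
8^512 ≡ 2224^2 = 4946176 ≡ 1740 (mod 2419)
8^1024 ≡ 1740^2 = 3027600 ≡ 1431 (mod 2419)
8^2048 ≡ 1431^2 = 2047761 ≡ 1287 (mod 2419)
2418 = 2048 + 256 + 64 + 32 + 16 + 2 in binary powers of 2.
So 8^2418 ≡ 1287 · 2224 · 1718 · 1494 · 871 · 64 ≡ 1255 (mod 2419).
Since 1255 ≠ 1, base 8 is a Fermat witness: 2419 is composite.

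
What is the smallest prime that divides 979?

11

979 is odd.
Digit sum 25, not divisible by 3.
Ends in 9: not divisible by 5.
7: 979 = 7·139 + 6
11: 979 = 11·89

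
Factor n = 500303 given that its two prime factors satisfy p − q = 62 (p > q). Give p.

739

Since p = q + 62, we have 500303 = q(q + 62), so q² + 62q − 500303 = 0.
Discriminant: 62² + 4·500303 = 3844 + 2001212 = 2005056; √2005056 = 1416.
q = (−62 + 1416)/2 = 677, and p = q + 62 = 739.
Check: 677 · 739 = 500303.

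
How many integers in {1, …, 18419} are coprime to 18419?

Factor: 18419 = 113 · 163.
φ(18419) = (113−1) · (163−1) = 112 · 162 = 18144.

18144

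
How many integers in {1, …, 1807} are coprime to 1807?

Factor: 1807 = 13 · 139.
φ(1807) = (13−1) · (139−1) = 12 · 138 = 1656.

1656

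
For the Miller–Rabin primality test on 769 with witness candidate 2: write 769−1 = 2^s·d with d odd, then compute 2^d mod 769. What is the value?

769 − 1 = 768 = 2^8 · 3, so d = 3.
2^1 ≡ 2 (mod 769)
2^2 ≡ 2^2 = 4 ≡ 4 (mod 769)
3 = 2 + 1 in binary powers of 2.
So 2^3 ≡ 4 · 2 ≡ 8 (mod 769).
Squaring chain: 8 → 64 → 251 → 712 → 173 → 707 → 768 → 1; reaches −1, so base 2 does not prove 769 composite.

8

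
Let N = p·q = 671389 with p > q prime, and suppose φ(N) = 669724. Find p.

983

φ(n) = (p−1)(q−1) = n − (p+q) + 1, so p + q = 671389 − 669724 + 1 = 1666.
p and q are the roots of t² − 1666t + 671389 = 0.
Discriminant: 1666² − 4·671389 = 2775556 − 2685556 = 90000; √90000 = 300.
q = (1666 − 300)/2 = 683, p = (1666 + 300)/2 = 983.
Check: 683 · 983 = 671389.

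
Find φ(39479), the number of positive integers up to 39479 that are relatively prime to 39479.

34560

Factor: 39479 = 11 · 37 · 97.
φ(39479) = (11−1) · (37−1) · (97−1) = 10 · 36 · 96 = 34560.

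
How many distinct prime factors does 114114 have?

6

114114 = 2 · 57057
57057 = 3 · 19019
19019 = 7 · 2717
2717 = 11 · 247
247 = 13 · 19
114114 = 2 · 3 · 7 · 11 · 13 · 19, which has 6 distinct prime factors.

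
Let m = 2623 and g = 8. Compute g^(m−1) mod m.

8^1 ≡ 8 (mod 2623)
8^2 ≡ 8^2 = 64 ≡ 64 (mod 2623)
8^4 ≡ 64^2 = 4096 ≡ 1473 (mod 2623)
8^8 ≡ 1473^2 = 2169729 ≡ 508 (mod 2623)
8^16 ≡ 508^2 = 258064 ≡ 1010 (mod 2623)
8^32 ≡ 1010^2 = 1020100 ≡ 2376 (mod 2623)
8^64 ≡ 2376^2 = 5645376 ≡ 680 (mod 2623)
8^128 ≡ 680^2 = 462400 ≡ 752 (mod 2623)
8^256 ≡ 752^2 = 565504 ≡ 1559 (mod 2623)
8^512 ≡ 1559^2 = 2430481 ≡ 1583 (mod 2623)
8^1024 ≡ 1583^2 = 2505889 ≡ 924 (mod 2623)
8^2048 ≡ 924^2 = 853776 ≡ 1301 (mod 2623)
2622 = 2048 + 512 + 32 + 16 + 8 + 4 + 2 in binary powers of 2.
So 8^2622 ≡ 1301 · 1583 · 2376 · 1010 · 508 · 1473 · 64 ≡ 613 (mod 2623).
Since 613 ≠ 1, base 8 is a Fermat witness: 2623 is composite.

613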